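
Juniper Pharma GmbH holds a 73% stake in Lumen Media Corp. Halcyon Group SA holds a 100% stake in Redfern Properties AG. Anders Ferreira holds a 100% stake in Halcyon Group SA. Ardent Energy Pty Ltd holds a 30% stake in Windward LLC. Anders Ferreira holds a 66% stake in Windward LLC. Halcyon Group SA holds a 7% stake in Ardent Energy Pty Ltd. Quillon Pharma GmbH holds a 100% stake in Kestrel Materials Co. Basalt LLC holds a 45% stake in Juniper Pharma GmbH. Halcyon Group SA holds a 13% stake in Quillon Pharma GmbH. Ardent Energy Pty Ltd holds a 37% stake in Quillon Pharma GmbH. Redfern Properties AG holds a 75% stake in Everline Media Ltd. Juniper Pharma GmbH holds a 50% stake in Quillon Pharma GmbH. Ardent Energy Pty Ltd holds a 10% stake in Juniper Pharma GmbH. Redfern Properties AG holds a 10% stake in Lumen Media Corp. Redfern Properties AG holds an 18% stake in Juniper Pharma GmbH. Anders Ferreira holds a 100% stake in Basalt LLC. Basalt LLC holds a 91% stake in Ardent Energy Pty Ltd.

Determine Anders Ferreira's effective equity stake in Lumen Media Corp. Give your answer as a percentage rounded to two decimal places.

Anders reaches Lumen along 5 paths.
Via Halcyon → Redfern → Juniper: 100% × 100% × 18% × 73% = 13.14%.
Via Basalt → Ardent → Juniper: 100% × 91% × 10% × 73% = 6.643%.
Via Halcyon → Ardent → Juniper: 100% × 7% × 10% × 73% = 0.511%.
Via Basalt → Juniper: 100% × 45% × 73% = 32.85%.
Via Halcyon → Redfern: 100% × 100% × 10% = 10%.
Total: 13.14% + 6.643% + 0.511% + 32.85% + 10% = 63.144%.
Rounded: 63.14%.

63.14%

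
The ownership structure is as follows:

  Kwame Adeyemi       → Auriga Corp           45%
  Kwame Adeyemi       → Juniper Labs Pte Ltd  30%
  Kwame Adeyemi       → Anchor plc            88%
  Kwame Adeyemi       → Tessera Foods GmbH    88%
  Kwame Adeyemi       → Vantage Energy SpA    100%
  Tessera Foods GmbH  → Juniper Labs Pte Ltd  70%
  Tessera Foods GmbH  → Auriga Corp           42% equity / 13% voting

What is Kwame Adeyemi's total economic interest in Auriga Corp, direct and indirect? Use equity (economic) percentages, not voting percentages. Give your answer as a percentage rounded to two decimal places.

81.96%

Kwame reaches Auriga along 2 paths.
Direct stake: 45% = 45%.
Via Tessera: 88% × 42% = 36.96%.
Total: 45% + 36.96% = 81.96%.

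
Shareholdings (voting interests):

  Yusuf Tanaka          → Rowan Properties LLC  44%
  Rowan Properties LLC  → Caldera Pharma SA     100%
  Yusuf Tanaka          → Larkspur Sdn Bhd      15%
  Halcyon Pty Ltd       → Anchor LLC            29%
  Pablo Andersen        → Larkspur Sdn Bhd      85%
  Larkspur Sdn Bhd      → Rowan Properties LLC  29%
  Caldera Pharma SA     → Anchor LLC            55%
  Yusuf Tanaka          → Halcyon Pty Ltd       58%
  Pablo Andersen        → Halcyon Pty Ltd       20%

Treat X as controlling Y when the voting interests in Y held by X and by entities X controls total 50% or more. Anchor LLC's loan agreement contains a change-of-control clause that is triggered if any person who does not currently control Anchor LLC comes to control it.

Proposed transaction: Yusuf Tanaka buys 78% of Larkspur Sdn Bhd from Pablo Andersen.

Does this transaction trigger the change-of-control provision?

Yes

The purchase adds only to Yusuf's holdings (Pablo's stake shrinks), so Yusuf is the only person who could newly come to control Anchor.
Yusuf holds 58% of Halcyon, so Yusuf controls Halcyon.
In Anchor, Yusuf's side holds only 29%, not ≥ 50%.
So before the transaction, Yusuf does not control Anchor.
After the purchase, Yusuf's direct stake in Larkspur rises to 15% + 78% = 93%, and Pablo's stake falls to 7%.
Yusuf holds 93% of Larkspur, so Yusuf controls Larkspur.
Larkspur and Yusuf together hold 29% + 44% = 73% of Rowan, so Yusuf controls Rowan.
Rowan holds 100% of Caldera, so Yusuf controls Caldera.
Halcyon and Caldera together hold 29% + 55% = 84% of Anchor, so Yusuf controls Anchor.
Yusuf did not control Anchor before and does after, so the clause is triggered.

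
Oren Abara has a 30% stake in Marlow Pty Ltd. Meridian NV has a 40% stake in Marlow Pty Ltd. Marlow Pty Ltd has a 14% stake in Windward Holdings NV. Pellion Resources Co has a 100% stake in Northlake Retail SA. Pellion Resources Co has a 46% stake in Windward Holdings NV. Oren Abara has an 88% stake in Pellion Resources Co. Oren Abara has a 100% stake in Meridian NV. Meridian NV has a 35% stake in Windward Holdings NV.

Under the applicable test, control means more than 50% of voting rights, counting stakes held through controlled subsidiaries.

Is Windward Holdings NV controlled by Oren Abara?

Oren holds 88% of Pellion, so Oren controls Pellion.
Oren holds 100% of Meridian, so Oren controls Meridian.
Oren and Meridian together hold 30% + 40% = 70% of Marlow, so Oren controls Marlow.
Marlow and Pellion and Meridian together hold 14% + 46% + 35% = 95% of Windward, so Oren controls Windward.

Yes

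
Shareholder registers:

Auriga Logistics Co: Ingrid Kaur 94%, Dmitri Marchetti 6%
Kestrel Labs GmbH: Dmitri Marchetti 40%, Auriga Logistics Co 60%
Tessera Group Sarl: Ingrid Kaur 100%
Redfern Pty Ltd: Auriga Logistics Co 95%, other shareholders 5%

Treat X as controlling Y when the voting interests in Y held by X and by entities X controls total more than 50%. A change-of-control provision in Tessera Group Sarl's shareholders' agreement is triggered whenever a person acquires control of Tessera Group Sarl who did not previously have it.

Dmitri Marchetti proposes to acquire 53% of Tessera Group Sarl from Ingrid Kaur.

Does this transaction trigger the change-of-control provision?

Yes

The purchase adds only to Dmitri's holdings (Ingrid's stake shrinks), so Dmitri is the only person who could newly come to control Tessera.
Dmitri's largest direct stake is 40% in Kestrel, which does not meet the threshold, so Dmitri controls no company.
Neither Dmitri nor any entity Dmitri controls holds any voting interest in Tessera.
So before the transaction, Dmitri does not control Tessera.
After the purchase, Dmitri holds 53% of Tessera directly, and Ingrid's stake falls to 47%.
Dmitri holds 53% of Tessera, so Dmitri controls Tessera.
Dmitri did not control Tessera before and does after, so the clause is triggered.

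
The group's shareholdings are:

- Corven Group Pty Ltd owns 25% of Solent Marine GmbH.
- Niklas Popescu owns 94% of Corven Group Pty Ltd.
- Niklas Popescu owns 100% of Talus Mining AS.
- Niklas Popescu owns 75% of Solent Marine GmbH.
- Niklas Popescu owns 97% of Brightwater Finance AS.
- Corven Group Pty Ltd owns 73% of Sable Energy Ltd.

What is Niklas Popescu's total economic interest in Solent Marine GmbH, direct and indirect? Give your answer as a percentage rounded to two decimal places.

Niklas reaches Solent along 2 paths.
Via Corven: 94% × 25% = 23.5%.
Direct stake: 75% = 75%.
Total: 23.5% + 75% = 98.5%.
Rounded: 98.50%.

98.50%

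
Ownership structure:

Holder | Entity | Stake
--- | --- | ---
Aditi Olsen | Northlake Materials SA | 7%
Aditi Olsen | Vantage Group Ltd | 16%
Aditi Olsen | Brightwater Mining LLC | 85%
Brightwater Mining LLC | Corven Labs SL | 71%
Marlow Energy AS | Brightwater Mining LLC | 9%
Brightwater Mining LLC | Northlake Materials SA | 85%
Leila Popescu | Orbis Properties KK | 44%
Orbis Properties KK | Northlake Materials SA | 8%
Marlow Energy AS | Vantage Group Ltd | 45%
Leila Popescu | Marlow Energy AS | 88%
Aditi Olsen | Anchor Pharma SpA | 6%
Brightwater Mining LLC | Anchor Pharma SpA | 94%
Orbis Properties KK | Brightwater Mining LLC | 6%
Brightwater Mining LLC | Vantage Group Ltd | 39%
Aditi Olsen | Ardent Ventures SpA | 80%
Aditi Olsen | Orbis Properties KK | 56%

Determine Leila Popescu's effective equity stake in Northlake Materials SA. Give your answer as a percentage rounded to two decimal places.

12.50%

Leila reaches Northlake along 3 paths.
Via Orbis → Brightwater: 44% × 6% × 85% = 2.244%.
Via Marlow → Brightwater: 88% × 9% × 85% = 6.732%.
Via Orbis: 44% × 8% = 3.52%.
Total: 2.244% + 6.732% + 3.52% = 12.496%.
Rounded: 12.50%.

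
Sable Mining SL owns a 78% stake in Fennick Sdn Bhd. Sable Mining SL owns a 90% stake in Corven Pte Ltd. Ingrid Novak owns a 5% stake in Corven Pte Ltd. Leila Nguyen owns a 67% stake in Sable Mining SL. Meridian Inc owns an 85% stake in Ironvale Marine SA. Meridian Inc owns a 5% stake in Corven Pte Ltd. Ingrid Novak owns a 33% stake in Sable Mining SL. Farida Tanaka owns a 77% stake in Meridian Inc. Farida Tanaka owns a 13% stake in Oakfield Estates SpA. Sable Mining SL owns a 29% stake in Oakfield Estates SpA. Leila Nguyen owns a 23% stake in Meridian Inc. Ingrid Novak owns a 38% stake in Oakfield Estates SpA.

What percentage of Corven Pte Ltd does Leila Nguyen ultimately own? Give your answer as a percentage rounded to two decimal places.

Leila reaches Corven along 2 paths.
Via Sable: 67% × 90% = 60.3%.
Via Meridian: 23% × 5% = 1.15%.
Total: 60.3% + 1.15% = 61.45%.

61.45%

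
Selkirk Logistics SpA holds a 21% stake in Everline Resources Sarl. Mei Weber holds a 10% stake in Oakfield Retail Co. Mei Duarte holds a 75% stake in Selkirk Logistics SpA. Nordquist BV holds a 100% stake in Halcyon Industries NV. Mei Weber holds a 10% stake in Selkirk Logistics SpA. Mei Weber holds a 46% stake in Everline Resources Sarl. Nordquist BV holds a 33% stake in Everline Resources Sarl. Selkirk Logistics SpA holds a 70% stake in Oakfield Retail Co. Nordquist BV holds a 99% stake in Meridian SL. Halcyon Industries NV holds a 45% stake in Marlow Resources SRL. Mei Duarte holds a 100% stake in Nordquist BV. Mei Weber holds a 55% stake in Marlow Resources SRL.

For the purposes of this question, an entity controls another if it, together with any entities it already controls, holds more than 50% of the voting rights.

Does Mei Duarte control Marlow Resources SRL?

No

Mei Duarte holds 100% of Nordquist, so Mei Duarte controls Nordquist.
Mei Duarte holds 75% of Selkirk, so Mei Duarte controls Selkirk.
Nordquist holds 100% of Halcyon, so Mei Duarte controls Halcyon.
Selkirk holds 70% of Oakfield, so Mei Duarte controls Oakfield.
Nordquist holds 99% of Meridian, so Mei Duarte controls Meridian.
Nordquist and Selkirk together hold 33% + 21% = 54% of Everline, so Mei Duarte controls Everline.
In Marlow, Mei Duarte's side holds only 45%, not > 50%.
So Mei Duarte does not control Marlow.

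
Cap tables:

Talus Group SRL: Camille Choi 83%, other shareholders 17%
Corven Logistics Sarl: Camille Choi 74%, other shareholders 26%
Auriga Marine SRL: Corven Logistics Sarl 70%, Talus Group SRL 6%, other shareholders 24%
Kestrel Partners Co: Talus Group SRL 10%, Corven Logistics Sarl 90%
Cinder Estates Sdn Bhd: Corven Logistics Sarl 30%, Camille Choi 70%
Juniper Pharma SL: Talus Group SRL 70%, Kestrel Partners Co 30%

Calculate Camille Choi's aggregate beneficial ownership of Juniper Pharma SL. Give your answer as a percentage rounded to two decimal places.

80.57%

Camille reaches Juniper along 3 paths.
Via Talus: 83% × 70% = 58.1%.
Via Talus → Kestrel: 83% × 10% × 30% = 2.49%.
Via Corven → Kestrel: 74% × 90% × 30% = 19.98%.
Total: 58.1% + 2.49% + 19.98% = 80.57%.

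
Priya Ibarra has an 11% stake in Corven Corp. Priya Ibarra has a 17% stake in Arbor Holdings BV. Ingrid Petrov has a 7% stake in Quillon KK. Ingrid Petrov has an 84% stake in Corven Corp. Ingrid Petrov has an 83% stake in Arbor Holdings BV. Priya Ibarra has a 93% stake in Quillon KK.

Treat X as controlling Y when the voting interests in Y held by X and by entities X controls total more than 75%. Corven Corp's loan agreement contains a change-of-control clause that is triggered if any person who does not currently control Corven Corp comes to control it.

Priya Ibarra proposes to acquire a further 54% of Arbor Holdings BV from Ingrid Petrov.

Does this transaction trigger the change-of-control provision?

No

The purchase adds only to Priya's holdings (Ingrid's stake shrinks), so Priya is the only person who could newly come to control Corven.
Priya holds 93% of Quillon, so Priya controls Quillon.
In Corven, Priya's side holds only 11%, not > 75%.
So before the transaction, Priya does not control Corven.
After the purchase, Priya's direct stake in Arbor rises to 17% + 54% = 71%, and Ingrid's stake falls to 29%.
Priya's side now holds 71% of Arbor, not > 75%, so Priya still does not control Arbor.
After the transaction, Priya's side holds 11% of Corven, not > 75%, so Priya still does not control Corven.
No new person acquires control, so the clause is not triggered.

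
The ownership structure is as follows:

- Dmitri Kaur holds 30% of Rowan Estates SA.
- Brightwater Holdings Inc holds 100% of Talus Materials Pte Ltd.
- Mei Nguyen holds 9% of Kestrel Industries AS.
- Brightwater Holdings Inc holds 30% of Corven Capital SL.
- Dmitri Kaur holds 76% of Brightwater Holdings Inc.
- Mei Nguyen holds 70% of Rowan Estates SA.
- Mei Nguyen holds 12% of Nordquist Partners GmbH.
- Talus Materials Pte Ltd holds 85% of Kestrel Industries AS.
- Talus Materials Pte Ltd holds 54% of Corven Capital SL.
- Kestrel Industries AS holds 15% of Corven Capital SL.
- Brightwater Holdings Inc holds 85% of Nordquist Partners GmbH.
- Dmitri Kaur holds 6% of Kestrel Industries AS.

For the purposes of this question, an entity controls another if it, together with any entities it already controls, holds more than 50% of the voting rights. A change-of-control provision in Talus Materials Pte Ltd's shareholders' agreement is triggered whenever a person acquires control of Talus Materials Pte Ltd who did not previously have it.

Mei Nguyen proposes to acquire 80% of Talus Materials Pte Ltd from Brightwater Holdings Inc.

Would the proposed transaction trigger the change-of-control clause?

Yes

The purchase adds only to Mei's holdings (Brightwater's stake shrinks), so Mei is the only person who could newly come to control Talus.
Mei holds 70% of Rowan, so Mei controls Rowan.
Neither Mei nor any entity Mei controls holds any voting interest in Talus.
So before the transaction, Mei does not control Talus.
After the purchase, Mei holds 80% of Talus directly, and Brightwater's stake falls to 20%.
Mei holds 80% of Talus, so Mei controls Talus.
Mei did not control Talus before and does after, so the clause is triggered.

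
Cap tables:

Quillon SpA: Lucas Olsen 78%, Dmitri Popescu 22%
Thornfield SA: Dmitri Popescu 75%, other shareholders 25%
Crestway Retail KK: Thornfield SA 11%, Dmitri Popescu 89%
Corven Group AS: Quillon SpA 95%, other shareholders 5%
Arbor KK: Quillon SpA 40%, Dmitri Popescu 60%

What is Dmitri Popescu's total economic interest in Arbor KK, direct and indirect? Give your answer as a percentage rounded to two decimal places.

68.80%

Dmitri reaches Arbor along 2 paths.
Via Quillon: 22% × 40% = 8.8%.
Direct stake: 60% = 60%.
Total: 8.8% + 60% = 68.8%.
Rounded: 68.80%.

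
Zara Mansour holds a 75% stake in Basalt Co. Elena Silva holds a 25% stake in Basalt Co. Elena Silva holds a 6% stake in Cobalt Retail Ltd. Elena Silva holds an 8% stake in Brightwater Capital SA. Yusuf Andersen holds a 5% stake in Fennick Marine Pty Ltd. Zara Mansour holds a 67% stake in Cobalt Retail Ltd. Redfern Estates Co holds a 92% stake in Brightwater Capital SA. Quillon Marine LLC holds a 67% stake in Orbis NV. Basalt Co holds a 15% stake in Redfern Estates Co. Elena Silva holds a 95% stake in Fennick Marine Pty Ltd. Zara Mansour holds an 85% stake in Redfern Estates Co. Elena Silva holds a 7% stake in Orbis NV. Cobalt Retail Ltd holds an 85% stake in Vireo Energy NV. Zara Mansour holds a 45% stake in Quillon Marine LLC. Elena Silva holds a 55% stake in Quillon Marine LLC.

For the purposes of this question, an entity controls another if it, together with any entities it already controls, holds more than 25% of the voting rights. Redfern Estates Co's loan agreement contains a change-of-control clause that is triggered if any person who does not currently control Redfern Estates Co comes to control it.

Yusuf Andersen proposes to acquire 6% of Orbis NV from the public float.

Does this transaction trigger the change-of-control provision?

The purchase changes only Yusuf's holdings, so Yusuf is the only person who could newly come to control Redfern.
Yusuf's largest direct stake is 5% in Fennick, which does not meet the threshold, so Yusuf controls no company.
Neither Yusuf nor any entity Yusuf controls holds any voting interest in Redfern.
So before the transaction, Yusuf does not control Redfern.
After the purchase, Yusuf holds 6% of Orbis directly.
Yusuf's side now holds 6% of Orbis, not > 25%, so Yusuf still does not control Orbis.
After the transaction, neither Yusuf nor any entity Yusuf controls holds a voting interest in Redfern, so Yusuf still does not control it.
No new person acquires control, so the clause is not triggered.

No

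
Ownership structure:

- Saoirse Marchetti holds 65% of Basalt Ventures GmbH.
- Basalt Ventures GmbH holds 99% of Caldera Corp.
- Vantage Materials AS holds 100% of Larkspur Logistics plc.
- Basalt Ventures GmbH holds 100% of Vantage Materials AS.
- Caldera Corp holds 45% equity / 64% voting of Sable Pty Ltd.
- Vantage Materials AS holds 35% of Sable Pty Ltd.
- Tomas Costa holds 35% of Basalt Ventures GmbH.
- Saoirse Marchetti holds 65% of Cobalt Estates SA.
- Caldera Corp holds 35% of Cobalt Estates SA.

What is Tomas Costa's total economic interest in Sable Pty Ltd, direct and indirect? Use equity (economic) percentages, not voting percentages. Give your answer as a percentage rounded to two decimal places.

27.84%

Tomas reaches Sable along 2 paths.
Via Basalt → Caldera: 35% × 99% × 45% = 15.5925%.
Via Basalt → Vantage: 35% × 100% × 35% = 12.25%.
Total: 15.5925% + 12.25% = 27.8425%.
Rounded: 27.84%.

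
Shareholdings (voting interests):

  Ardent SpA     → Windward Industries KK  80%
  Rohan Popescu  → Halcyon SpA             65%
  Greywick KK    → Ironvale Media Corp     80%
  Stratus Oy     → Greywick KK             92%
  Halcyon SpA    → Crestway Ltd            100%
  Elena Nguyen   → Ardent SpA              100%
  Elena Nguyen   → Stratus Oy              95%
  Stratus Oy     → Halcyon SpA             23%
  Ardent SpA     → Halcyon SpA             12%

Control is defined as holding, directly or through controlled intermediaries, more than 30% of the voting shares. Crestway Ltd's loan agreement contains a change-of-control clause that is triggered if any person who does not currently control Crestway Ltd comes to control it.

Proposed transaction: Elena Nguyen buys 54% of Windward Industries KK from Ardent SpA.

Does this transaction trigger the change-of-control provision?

No

The purchase adds only to Elena's holdings (Ardent's stake shrinks), so Elena is the only person who could newly come to control Crestway.
Elena holds 95% of Stratus, so Elena controls Stratus.
Elena holds 100% of Ardent, so Elena controls Ardent.
Stratus and Ardent together hold 23% + 12% = 35% of Halcyon, so Elena controls Halcyon.
Halcyon holds 100% of Crestway, so Elena controls Crestway.
So Elena already controls Crestway before the transaction.
After the purchase, Elena holds 54% of Windward directly, and Ardent's stake falls to 26%.
Elena controlled Crestway already, so this is not a new person acquiring control; every other person's position is unchanged or reduced.
No new person acquires control, so the clause is not triggered.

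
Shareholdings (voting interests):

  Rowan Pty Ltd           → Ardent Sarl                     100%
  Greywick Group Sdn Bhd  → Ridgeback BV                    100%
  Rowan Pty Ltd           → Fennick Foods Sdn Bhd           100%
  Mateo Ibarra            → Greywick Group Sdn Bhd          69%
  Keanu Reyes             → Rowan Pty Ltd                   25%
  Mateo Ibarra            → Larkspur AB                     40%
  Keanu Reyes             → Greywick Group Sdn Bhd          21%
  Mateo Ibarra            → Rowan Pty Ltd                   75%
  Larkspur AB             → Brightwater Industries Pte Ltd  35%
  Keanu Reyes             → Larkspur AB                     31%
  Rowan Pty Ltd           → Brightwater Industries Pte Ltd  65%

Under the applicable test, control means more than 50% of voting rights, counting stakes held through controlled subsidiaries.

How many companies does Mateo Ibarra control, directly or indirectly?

Mateo holds 69% of Greywick, so Mateo controls Greywick.
Mateo holds 75% of Rowan, so Mateo controls Rowan.
Rowan holds 65% of Brightwater, so Mateo controls Brightwater.
Rowan holds 100% of Fennick, so Mateo controls Fennick.
Rowan holds 100% of Ardent, so Mateo controls Ardent.
Greywick holds 100% of Ridgeback, so Mateo controls Ridgeback.
No other company's threshold is met.
Mateo controls 6 companies.

6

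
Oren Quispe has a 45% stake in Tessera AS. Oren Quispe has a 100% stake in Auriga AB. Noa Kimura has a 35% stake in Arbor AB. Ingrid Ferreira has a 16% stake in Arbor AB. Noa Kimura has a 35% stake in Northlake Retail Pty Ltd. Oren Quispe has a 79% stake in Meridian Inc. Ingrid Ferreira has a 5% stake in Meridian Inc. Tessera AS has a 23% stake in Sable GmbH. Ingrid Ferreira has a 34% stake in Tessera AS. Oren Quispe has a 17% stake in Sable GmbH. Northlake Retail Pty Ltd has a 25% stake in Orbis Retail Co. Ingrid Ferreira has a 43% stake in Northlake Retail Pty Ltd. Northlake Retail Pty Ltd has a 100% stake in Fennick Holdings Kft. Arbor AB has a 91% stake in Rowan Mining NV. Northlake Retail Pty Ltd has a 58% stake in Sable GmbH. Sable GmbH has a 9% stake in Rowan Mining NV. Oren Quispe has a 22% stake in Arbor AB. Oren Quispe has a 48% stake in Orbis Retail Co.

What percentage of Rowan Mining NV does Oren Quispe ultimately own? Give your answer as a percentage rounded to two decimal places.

22.48%

Oren reaches Rowan along 3 paths.
Via Arbor: 22% × 91% = 20.02%.
Via Tessera → Sable: 45% × 23% × 9% = 0.9315%.
Via Sable: 17% × 9% = 1.53%.
Total: 20.02% + 0.9315% + 1.53% = 22.4815%.
Rounded: 22.48%.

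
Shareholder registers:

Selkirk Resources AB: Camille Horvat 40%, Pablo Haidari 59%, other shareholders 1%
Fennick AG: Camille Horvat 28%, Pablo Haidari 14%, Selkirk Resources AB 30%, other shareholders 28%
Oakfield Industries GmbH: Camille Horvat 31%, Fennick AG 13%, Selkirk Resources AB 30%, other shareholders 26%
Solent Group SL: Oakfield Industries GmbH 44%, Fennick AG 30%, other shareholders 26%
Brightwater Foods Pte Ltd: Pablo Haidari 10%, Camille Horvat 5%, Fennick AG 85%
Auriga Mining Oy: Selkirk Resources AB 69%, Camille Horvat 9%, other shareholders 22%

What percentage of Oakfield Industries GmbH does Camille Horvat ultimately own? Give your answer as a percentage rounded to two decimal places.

48.20%

Camille reaches Oakfield along 4 paths.
Direct stake: 31% = 31%.
Via Fennick: 28% × 13% = 3.64%.
Via Selkirk → Fennick: 40% × 30% × 13% = 1.56%.
Via Selkirk: 40% × 30% = 12%.
Total: 31% + 3.64% + 1.56% + 12% = 48.2%.
Rounded: 48.20%.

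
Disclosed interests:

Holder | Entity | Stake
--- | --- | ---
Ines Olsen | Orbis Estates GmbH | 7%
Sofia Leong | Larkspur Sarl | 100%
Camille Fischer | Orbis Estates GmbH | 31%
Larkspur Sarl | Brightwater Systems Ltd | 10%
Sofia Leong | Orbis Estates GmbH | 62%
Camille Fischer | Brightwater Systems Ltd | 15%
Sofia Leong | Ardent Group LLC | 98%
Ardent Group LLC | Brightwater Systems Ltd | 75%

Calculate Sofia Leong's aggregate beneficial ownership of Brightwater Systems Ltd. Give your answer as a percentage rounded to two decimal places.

83.50%

Sofia reaches Brightwater along 2 paths.
Via Larkspur: 100% × 10% = 10%.
Via Ardent: 98% × 75% = 73.5%.
Total: 10% + 73.5% = 83.5%.
Rounded: 83.50%.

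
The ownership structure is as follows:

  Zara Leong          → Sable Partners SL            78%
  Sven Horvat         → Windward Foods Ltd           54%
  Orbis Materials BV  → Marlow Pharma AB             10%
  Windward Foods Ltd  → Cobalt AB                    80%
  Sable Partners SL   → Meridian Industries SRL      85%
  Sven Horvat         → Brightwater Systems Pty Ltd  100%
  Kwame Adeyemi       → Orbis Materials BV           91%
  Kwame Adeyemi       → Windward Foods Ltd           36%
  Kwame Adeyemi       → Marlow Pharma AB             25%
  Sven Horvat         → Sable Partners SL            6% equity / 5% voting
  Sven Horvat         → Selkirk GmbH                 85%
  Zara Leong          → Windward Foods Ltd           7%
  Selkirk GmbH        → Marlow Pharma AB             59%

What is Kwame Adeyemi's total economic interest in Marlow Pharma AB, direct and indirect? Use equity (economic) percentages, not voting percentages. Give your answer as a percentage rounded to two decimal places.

34.10%

Kwame reaches Marlow along 2 paths.
Direct stake: 25% = 25%.
Via Orbis: 91% × 10% = 9.1%.
Total: 25% + 9.1% = 34.1%.
Rounded: 34.10%.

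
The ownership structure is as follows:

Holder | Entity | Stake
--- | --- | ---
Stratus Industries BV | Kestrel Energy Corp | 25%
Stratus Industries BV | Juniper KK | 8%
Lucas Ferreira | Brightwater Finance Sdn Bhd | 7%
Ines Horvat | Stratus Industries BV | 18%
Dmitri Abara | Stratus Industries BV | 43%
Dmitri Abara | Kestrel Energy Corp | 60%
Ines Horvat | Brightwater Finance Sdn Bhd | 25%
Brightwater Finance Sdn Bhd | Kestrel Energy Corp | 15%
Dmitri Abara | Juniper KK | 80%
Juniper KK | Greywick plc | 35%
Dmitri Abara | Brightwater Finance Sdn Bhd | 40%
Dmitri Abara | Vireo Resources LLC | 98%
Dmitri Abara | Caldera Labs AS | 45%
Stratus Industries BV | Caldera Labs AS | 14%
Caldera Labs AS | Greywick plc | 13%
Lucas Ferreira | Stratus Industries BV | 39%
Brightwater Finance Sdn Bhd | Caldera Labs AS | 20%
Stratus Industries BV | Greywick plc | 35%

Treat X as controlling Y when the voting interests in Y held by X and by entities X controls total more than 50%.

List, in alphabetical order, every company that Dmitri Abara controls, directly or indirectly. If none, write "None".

Dmitri holds 80% of Juniper, so Dmitri controls Juniper.
Dmitri holds 60% of Kestrel, so Dmitri controls Kestrel.
Dmitri holds 98% of Vireo, so Dmitri controls Vireo.
No other company's threshold is met.

Juniper KK, Kestrel Energy Corp, Vireo Resources LLC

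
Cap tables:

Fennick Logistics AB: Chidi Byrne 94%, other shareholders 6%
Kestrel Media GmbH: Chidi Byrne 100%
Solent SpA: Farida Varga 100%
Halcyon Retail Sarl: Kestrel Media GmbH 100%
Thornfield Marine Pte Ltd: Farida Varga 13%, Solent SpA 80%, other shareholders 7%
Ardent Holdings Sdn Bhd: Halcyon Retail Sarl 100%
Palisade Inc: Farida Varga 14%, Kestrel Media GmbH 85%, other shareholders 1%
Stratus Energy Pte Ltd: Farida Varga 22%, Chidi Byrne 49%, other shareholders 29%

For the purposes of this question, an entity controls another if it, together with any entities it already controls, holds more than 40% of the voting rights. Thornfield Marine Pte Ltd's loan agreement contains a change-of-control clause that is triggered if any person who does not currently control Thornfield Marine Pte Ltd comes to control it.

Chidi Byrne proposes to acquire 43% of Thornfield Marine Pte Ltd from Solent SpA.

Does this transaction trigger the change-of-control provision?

Yes

The purchase adds only to Chidi's holdings (Solent's stake shrinks), so Chidi is the only person who could newly come to control Thornfield.
Chidi holds 94% of Fennick, so Chidi controls Fennick.
Chidi holds 100% of Kestrel, so Chidi controls Kestrel.
Kestrel holds 100% of Halcyon, so Chidi controls Halcyon.
Halcyon holds 100% of Ardent, so Chidi controls Ardent.
Kestrel holds 85% of Palisade, so Chidi controls Palisade.
Chidi holds 49% of Stratus, so Chidi controls Stratus.
Neither Chidi nor any entity Chidi controls holds any voting interest in Thornfield.
So before the transaction, Chidi does not control Thornfield.
After the purchase, Chidi holds 43% of Thornfield directly, and Solent's stake falls to 37%.
Chidi holds 43% of Thornfield, so Chidi controls Thornfield.
Chidi did not control Thornfield before and does after, so the clause is triggered.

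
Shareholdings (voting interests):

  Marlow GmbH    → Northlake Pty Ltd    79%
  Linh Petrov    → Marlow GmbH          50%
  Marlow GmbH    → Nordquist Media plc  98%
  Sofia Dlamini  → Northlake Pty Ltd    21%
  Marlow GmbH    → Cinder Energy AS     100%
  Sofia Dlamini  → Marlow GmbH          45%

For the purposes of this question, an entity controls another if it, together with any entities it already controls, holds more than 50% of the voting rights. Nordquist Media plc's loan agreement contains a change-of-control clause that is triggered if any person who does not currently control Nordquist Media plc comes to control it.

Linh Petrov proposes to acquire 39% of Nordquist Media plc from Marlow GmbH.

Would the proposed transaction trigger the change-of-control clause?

The purchase adds only to Linh's holdings (Marlow's stake shrinks), so Linh is the only person who could newly come to control Nordquist.
Linh's largest direct stake is 50% in Marlow, which does not meet the threshold, so Linh controls no company.
Neither Linh nor any entity Linh controls holds any voting interest in Nordquist.
So before the transaction, Linh does not control Nordquist.
After the purchase, Linh holds 39% of Nordquist directly, and Marlow's stake falls to 59%.
After the transaction, Linh's side holds 39% of Nordquist, not > 50%, so Linh still does not control Nordquist.
No new person acquires control, so the clause is not triggered.

No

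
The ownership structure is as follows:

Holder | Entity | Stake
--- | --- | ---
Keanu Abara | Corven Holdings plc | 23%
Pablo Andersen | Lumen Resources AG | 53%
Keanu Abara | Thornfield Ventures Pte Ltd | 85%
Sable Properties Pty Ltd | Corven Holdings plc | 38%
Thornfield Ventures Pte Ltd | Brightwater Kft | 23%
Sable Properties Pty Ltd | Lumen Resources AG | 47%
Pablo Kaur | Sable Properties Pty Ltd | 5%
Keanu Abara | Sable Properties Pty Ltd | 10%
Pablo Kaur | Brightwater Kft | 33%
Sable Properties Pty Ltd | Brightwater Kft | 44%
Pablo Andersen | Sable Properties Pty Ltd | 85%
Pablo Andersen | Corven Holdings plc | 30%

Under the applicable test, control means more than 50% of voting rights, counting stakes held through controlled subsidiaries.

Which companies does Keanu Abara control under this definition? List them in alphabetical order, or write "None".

Thornfield Ventures Pte Ltd

Keanu holds 85% of Thornfield, so Keanu controls Thornfield.
No other company's threshold is met.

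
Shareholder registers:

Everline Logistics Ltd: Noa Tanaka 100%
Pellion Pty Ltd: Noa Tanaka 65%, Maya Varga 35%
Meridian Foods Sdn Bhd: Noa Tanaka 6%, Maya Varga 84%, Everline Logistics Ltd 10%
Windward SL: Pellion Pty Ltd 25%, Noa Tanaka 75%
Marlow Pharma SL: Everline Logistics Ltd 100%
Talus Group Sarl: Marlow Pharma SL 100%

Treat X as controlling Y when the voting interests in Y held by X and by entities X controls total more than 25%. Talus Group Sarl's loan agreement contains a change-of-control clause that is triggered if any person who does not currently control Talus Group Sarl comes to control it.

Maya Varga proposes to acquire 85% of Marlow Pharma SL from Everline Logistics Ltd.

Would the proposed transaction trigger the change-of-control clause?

Yes

The purchase adds only to Maya's holdings (Everline's stake shrinks), so Maya is the only person who could newly come to control Talus.
Maya holds 35% of Pellion, so Maya controls Pellion.
Maya holds 84% of Meridian, so Maya controls Meridian.
Neither Maya nor any entity Maya controls holds any voting interest in Talus.
So before the transaction, Maya does not control Talus.
After the purchase, Maya holds 85% of Marlow directly, and Everline's stake falls to 15%.
Maya holds 85% of Marlow, so Maya controls Marlow.
Marlow holds 100% of Talus, so Maya controls Talus.
Maya did not control Talus before and does after, so the clause is triggered.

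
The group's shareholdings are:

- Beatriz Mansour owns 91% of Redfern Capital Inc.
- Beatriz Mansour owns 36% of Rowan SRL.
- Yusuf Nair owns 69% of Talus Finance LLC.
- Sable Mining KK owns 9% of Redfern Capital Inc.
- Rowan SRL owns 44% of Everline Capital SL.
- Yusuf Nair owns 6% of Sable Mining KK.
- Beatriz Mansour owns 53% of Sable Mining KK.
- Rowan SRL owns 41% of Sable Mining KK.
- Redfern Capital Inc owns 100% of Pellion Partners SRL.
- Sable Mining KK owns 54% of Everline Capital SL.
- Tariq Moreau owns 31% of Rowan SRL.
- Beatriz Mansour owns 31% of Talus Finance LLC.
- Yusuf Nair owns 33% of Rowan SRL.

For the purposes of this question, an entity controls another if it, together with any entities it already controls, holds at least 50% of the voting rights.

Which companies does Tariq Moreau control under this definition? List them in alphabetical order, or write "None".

None

Tariq's largest direct stake is 31% in Rowan, which does not meet the threshold.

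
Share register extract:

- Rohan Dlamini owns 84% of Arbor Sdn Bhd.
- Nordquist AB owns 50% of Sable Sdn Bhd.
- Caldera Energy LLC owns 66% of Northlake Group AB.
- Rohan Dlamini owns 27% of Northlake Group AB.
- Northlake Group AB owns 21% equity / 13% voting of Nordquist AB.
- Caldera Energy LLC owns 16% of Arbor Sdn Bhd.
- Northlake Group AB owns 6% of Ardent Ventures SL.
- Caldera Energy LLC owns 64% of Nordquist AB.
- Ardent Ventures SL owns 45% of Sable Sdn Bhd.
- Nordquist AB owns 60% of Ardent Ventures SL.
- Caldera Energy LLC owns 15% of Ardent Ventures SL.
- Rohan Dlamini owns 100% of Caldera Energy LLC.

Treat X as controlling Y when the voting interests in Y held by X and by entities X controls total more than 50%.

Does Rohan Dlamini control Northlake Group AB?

Rohan holds 100% of Caldera, so Rohan controls Caldera.
Caldera and Rohan together hold 66% + 27% = 93% of Northlake, so Rohan controls Northlake.

Yes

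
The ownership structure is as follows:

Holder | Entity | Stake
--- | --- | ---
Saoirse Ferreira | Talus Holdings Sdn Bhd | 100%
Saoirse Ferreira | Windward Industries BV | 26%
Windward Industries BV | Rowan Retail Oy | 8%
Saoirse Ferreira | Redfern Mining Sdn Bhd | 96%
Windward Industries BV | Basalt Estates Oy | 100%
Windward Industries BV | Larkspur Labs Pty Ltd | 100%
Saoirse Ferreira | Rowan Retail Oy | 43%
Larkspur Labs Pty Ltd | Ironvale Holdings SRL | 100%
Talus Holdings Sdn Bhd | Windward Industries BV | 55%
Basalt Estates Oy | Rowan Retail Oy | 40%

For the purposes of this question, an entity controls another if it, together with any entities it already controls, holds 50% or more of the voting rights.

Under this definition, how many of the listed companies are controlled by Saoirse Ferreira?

7

Saoirse holds 100% of Talus, so Saoirse controls Talus.
Saoirse holds 96% of Redfern, so Saoirse controls Redfern.
Saoirse and Talus together hold 26% + 55% = 81% of Windward, so Saoirse controls Windward.
Windward holds 100% of Larkspur, so Saoirse controls Larkspur.
Windward holds 100% of Basalt, so Saoirse controls Basalt.
Larkspur holds 100% of Ironvale, so Saoirse controls Ironvale.
Windward and Basalt and Saoirse together hold 8% + 40% + 43% = 91% of Rowan, so Saoirse controls Rowan.
Saoirse controls 7 companies.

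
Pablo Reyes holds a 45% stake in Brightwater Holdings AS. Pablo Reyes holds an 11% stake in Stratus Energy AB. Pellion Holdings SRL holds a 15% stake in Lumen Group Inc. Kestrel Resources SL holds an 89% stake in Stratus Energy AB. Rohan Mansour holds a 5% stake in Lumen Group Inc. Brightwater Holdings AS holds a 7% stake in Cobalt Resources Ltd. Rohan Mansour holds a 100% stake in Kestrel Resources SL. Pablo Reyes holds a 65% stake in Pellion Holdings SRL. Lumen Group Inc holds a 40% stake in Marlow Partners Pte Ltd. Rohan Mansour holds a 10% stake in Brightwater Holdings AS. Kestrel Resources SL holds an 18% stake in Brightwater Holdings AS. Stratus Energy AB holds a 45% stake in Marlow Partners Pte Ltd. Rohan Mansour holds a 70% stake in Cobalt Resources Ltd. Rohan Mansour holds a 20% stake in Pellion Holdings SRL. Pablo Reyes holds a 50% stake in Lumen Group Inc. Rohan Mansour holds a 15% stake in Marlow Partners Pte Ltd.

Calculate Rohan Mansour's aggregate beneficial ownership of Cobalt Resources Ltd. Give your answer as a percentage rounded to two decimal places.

71.96%

Rohan reaches Cobalt along 3 paths.
Via Brightwater: 10% × 7% = 0.7%.
Via Kestrel → Brightwater: 100% × 18% × 7% = 1.26%.
Direct stake: 70% = 70%.
Total: 0.7% + 1.26% + 70% = 71.96%.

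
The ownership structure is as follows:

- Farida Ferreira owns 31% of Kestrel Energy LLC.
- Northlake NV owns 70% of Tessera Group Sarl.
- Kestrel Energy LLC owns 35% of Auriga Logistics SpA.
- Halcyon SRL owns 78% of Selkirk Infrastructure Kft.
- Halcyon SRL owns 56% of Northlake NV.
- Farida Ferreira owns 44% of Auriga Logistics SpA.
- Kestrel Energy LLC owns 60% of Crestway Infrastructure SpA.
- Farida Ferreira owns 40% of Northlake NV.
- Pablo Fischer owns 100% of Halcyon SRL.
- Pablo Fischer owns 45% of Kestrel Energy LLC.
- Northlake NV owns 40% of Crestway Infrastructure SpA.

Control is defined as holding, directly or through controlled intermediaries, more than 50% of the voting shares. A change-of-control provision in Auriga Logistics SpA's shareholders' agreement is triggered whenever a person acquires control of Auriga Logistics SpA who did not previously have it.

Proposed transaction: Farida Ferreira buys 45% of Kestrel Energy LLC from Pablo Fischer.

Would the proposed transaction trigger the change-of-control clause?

The purchase adds only to Farida's holdings (Pablo's stake shrinks), so Farida is the only person who could newly come to control Auriga.
Farida's largest direct stake is 44% in Auriga, which does not meet the threshold, so Farida controls no company.
In Auriga, Farida's side holds only 44%, not > 50%.
So before the transaction, Farida does not control Auriga.
After the purchase, Farida's direct stake in Kestrel rises to 31% + 45% = 76%, and Pablo's stake falls to 0%.
Farida holds 76% of Kestrel, so Farida controls Kestrel.
Farida and Kestrel together hold 44% + 35% = 79% of Auriga, so Farida controls Auriga.
Farida did not control Auriga before and does after, so the clause is triggered.

Yes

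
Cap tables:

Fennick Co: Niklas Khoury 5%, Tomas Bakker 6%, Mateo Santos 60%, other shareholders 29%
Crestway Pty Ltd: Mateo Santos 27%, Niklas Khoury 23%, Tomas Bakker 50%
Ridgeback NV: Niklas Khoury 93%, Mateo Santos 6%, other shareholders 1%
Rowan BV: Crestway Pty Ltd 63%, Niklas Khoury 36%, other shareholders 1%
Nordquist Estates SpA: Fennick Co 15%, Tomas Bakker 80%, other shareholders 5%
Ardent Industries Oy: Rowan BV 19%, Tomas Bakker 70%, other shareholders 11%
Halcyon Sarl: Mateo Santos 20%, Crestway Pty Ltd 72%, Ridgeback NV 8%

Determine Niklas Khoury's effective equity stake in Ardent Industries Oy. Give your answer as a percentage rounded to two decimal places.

Niklas reaches Ardent along 2 paths.
Via Crestway → Rowan: 23% × 63% × 19% = 2.7531%.
Via Rowan: 36% × 19% = 6.84%.
Total: 2.7531% + 6.84% = 9.5931%.
Rounded: 9.59%.

9.59%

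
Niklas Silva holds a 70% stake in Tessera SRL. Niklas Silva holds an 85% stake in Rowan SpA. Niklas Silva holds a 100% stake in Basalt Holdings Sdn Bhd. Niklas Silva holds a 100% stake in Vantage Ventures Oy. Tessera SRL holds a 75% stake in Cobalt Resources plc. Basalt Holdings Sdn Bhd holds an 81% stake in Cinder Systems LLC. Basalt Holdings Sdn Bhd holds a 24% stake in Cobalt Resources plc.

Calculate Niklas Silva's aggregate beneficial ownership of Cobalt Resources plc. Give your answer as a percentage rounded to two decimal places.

76.50%

Niklas reaches Cobalt along 2 paths.
Via Tessera: 70% × 75% = 52.5%.
Via Basalt: 100% × 24% = 24%.
Total: 52.5% + 24% = 76.5%.
Rounded: 76.50%.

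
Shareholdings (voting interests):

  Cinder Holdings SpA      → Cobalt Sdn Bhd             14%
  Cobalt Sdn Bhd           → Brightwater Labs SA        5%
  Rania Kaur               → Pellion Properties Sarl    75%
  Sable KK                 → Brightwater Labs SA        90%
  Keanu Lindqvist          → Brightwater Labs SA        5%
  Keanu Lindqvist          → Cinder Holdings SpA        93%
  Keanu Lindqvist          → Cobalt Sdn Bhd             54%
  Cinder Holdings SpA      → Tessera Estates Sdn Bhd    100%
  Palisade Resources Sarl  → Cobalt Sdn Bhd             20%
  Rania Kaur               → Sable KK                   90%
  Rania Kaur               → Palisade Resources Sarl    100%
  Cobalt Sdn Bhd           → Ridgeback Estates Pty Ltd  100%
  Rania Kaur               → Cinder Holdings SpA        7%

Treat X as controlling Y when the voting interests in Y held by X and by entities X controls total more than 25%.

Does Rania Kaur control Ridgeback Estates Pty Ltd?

Rania holds 100% of Palisade, so Rania controls Palisade.
Rania holds 90% of Sable, so Rania controls Sable.
Sable holds 90% of Brightwater, so Rania controls Brightwater.
Rania holds 75% of Pellion, so Rania controls Pellion.
Neither Rania nor any entity Rania controls holds any voting interest in Ridgeback.
So Rania does not control Ridgeback.

No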